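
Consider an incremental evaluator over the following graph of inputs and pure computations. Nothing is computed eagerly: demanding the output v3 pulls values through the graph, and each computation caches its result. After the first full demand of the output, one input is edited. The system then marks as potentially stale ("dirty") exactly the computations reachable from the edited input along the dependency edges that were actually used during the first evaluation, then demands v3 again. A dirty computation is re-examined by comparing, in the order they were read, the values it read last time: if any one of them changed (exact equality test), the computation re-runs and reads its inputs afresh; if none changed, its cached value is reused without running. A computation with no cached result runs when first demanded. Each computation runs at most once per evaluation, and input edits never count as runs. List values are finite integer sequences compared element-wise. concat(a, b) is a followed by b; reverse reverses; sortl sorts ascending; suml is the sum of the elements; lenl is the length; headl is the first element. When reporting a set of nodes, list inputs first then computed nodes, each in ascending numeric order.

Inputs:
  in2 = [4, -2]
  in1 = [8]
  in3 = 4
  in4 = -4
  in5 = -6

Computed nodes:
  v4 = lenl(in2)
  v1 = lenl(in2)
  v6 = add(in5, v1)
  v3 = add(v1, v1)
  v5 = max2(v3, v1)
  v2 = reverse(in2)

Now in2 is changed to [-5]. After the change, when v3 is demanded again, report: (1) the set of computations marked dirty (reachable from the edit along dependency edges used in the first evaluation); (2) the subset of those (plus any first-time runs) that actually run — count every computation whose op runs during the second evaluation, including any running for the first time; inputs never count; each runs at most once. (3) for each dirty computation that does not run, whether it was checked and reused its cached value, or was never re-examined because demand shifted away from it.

Initial pass — values computed on the first demand:
  v1 = lenl([4, -2]) = 2
  v3 = add(2, 2) = 4

Second demand — change propagation:
  v1: re-runs because in2 [4, -2]->[-5]; new result 1.
  v3: re-runs because v1 2->1; v1 2->1; new result 2.

Dirty set: v1, v3.
Run set: v1, v3 (2 run).
All dirty computations ended up running.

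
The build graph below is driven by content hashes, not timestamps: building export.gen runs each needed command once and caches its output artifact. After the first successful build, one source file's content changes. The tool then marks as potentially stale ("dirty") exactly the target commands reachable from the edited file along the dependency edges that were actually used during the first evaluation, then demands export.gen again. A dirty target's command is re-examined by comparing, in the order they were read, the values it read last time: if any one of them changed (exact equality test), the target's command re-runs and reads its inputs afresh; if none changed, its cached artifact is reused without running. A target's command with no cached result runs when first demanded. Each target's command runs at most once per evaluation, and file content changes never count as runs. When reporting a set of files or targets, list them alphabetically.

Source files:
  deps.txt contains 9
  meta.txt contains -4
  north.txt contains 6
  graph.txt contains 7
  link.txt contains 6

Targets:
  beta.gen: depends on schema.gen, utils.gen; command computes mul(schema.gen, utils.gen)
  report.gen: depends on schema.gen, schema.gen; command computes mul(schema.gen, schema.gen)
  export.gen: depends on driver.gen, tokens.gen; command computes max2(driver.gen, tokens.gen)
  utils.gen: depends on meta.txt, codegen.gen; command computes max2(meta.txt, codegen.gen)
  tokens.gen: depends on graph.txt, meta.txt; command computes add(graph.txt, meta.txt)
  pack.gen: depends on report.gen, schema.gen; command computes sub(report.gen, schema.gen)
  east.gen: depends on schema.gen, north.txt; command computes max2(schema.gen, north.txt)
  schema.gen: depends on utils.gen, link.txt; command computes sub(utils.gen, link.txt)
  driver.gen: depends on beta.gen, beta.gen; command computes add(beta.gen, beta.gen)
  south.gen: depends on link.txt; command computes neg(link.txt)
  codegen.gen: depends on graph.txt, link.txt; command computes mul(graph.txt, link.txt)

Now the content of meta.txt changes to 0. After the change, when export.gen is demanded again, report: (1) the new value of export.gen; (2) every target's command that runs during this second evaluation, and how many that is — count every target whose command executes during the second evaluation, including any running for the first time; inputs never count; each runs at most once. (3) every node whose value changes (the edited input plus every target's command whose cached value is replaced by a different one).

Initial pass — values computed on the first demand:
  codegen.gen = mul(7, 6) = 42
  tokens.gen = add(7, -4) = 3
  utils.gen = max2(-4, 42) = 42
  schema.gen = sub(42, 6) = 36
  beta.gen = mul(36, 42) = 1512
  driver.gen = add(1512, 1512) = 3024
  export.gen = max2(3024, 3) = 3024

Second demand — change propagation:
  tokens.gen: re-runs because meta.txt -4->0; new result 7.
  utils.gen: re-runs because meta.txt -4->0; new result 42 (unchanged).
  schema.gen: re-examined; everything it read last time is the same (utils.gen unchanged, link.txt unchanged) — cache 36 kept, no run.
  beta.gen: re-examined; everything it read last time is the same (schema.gen unchanged, utils.gen unchanged) — cache 1512 kept, no run.
  driver.gen: re-examined; everything it read last time is the same (beta.gen unchanged, beta.gen unchanged) — cache 3024 kept, no run.
  export.gen: re-runs because tokens.gen 3->7; new result 3024 (unchanged).

The important point: at schema.gen every value read last time is unchanged, so the dirty flag clears without a run.

export.gen now evaluates to 3024.
Run set: export.gen, tokens.gen, utils.gen (3 run).
Changed values: meta.txt, tokens.gen.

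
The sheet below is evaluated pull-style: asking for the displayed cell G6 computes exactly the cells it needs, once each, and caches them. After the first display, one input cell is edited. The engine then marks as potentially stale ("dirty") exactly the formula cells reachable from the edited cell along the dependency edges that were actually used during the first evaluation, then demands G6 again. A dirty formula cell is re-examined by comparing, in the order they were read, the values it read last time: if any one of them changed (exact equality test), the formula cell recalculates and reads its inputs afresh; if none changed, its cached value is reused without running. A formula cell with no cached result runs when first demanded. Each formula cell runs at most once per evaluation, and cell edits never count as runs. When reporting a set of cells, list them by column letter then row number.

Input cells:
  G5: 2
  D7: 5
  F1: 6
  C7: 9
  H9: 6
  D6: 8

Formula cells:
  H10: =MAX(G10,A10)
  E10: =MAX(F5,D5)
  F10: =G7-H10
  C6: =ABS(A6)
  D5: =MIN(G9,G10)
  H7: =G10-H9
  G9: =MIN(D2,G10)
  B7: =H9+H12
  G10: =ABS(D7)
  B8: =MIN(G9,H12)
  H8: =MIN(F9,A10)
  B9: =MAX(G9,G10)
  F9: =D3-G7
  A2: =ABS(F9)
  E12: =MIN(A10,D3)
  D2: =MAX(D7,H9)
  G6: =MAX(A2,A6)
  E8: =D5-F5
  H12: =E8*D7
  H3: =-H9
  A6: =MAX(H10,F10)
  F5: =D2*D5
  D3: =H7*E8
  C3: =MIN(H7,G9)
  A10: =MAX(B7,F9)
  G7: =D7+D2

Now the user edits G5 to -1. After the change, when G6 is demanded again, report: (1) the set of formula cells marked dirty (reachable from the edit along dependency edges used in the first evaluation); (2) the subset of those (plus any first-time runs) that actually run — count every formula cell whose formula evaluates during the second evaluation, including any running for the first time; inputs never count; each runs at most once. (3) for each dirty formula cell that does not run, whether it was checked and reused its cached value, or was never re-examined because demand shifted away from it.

The edit dirties: none.
0 formula cells run: none.
No dirty formula cell escaped a run.
Note the shortcut — nothing in the graph depends on G5 at all, so no recomputation happens.

First demand of the output computes:
  D2 = MAX(5, 6) = 6
  G7 = 5 + 6 = 11
  G10 = ABS(5) = 5
  G9 = MIN(6, 5) = 5
  D5 = MIN(5, 5) = 5
  F5 = 6 * 5 = 30
  E8 = 5 - 30 = -25
  H7 = 5 - 6 = -1
  D3 = -1 * -25 = 25
  F9 = 25 - 11 = 14
  A2 = ABS(14) = 14
  H12 = -25 * 5 = -125
  B7 = 6 + -125 = -119
  A10 = MAX(-119, 14) = 14
  H10 = MAX(5, 14) = 14
  F10 = 11 - 14 = -3
  A6 = MAX(14, -3) = 14
  G6 = MAX(14, 14) = 14

After the edit, cleaning proceeds:
  no node depends on G5 at all; the second demand re-runs nothing.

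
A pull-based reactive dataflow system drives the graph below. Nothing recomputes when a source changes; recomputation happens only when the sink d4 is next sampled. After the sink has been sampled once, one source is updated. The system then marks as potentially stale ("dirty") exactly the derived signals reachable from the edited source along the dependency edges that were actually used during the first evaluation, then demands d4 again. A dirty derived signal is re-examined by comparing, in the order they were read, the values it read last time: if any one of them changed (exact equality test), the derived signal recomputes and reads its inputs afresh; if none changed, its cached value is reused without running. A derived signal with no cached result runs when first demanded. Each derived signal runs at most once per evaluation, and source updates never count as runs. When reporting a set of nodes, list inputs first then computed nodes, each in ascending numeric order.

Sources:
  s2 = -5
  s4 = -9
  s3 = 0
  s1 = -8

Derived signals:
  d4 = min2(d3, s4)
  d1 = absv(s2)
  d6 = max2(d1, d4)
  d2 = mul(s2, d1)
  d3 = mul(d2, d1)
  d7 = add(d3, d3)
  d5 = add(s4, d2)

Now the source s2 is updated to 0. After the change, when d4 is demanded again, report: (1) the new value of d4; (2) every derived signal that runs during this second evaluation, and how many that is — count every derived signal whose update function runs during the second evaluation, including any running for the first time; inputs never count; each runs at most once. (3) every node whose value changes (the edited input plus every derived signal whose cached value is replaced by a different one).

New value of d4: -9.
Derived signals that run: d1, d2, d3, d4 — 4 in total.
Values that change: s2, d1, d2, d3, d4.

First evaluation (everything demanded from the output):
  d1 = absv(-5) = 5
  d2 = mul(-5, 5) = -25
  d3 = mul(-25, 5) = -125
  d4 = min2(-125, -9) = -125

Propagation after the edit:
  d1: runs — s2 -5->0; result 0.
  d2: runs — s2 -5->0; d1 5->0; result 0.
  d3: runs — d2 -25->0; d1 5->0; result 0.
  d4: runs — d3 -125->0; result -9.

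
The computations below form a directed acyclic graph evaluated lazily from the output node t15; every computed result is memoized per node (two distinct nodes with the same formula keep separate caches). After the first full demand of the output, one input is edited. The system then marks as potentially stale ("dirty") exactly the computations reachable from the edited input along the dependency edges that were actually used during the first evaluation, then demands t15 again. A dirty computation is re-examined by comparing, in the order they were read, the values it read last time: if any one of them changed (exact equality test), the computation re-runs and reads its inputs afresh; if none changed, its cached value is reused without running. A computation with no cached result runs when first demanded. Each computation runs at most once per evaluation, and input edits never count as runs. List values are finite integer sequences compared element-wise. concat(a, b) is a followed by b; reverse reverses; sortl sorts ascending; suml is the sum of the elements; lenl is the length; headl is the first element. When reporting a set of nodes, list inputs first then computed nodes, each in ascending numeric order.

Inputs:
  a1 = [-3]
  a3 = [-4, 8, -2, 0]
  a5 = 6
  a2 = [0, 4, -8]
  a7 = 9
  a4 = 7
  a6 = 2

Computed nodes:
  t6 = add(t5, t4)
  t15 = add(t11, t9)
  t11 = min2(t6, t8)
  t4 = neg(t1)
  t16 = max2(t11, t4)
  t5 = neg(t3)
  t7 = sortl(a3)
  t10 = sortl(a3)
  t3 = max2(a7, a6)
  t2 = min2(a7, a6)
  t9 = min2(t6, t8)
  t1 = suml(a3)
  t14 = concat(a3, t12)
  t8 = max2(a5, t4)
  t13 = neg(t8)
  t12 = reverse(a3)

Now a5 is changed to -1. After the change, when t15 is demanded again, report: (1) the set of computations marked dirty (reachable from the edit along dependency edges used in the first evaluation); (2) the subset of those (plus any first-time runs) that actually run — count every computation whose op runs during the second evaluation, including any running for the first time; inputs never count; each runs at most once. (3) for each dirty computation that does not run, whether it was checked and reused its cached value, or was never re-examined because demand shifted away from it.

First demand of the output computes:
  t1 = suml([-4, 8, -2, 0]) = 2
  t3 = max2(9, 2) = 9
  t4 = neg(2) = -2
  t5 = neg(9) = -9
  t6 = add(-9, -2) = -11
  t8 = max2(6, -2) = 6
  t9 = min2(-11, 6) = -11
  t11 = min2(-11, 6) = -11
  t15 = add(-11, -11) = -22

After the edit, cleaning proceeds:
  t8: a read changed (a5 6->-1) — executes, giving -1.
  t9: a read changed (t8 6->-1) — executes, giving -11 — identical to its old value.
  t11: a read changed (t8 6->-1) — executes, giving -11 — identical to its old value.
  t15: dirty, but its reads are unchanged (t11 unchanged, t9 unchanged); cached -22 stands.

Note where the cutoff bites: t15 is checked, finds nothing changed, and keeps its cache.

The edit dirties: t8, t9, t11, t15.
3 computations run: t8, t9, t11.
Cache hits after checking: t15.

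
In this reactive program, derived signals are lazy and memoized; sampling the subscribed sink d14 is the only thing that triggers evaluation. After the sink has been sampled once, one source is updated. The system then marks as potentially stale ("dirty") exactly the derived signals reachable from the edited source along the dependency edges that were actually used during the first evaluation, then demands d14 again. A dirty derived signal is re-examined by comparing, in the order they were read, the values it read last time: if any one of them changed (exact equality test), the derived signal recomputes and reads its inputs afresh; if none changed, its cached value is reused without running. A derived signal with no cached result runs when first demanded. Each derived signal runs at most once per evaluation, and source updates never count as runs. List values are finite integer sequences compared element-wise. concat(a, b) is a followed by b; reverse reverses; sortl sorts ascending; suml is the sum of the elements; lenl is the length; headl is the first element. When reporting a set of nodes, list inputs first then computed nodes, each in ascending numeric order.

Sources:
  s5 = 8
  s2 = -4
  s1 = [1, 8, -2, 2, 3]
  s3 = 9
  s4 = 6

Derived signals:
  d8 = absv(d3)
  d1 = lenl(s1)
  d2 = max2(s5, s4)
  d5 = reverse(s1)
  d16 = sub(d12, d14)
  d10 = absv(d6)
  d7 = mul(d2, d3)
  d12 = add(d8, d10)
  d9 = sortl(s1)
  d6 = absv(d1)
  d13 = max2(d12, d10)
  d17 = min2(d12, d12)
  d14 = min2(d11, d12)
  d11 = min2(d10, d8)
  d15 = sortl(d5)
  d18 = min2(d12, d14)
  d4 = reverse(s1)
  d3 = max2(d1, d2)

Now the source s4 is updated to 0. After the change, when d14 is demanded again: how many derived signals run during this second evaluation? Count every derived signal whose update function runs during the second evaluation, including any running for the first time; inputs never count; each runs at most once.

1 derived signals run: d2.
Note the absorption at d2: it re-runs yet its value is the same, leaving the output's value untouched.

First demand of the output computes:
  d1 = lenl([1, 8, -2, 2, 3]) = 5
  d2 = max2(8, 6) = 8
  d3 = max2(5, 8) = 8
  d6 = absv(5) = 5
  d8 = absv(8) = 8
  d10 = absv(5) = 5
  d11 = min2(5, 8) = 5
  d12 = add(8, 5) = 13
  d14 = min2(5, 13) = 5

After the edit, cleaning proceeds:
  d2: a read changed (s4 6->0) — executes, giving 8 — identical to its old value.
  d3: dirty, but its reads are unchanged (d1 unchanged, d2 unchanged); cached 8 stands.
  d8: dirty, but its reads are unchanged (d3 unchanged); cached 8 stands.
  d11: dirty, but its reads are unchanged (d10 unchanged, d8 unchanged); cached 5 stands.
  d12: dirty, but its reads are unchanged (d8 unchanged, d10 unchanged); cached 13 stands.
  d14: dirty, but its reads are unchanged (d11 unchanged, d12 unchanged); cached 5 stands.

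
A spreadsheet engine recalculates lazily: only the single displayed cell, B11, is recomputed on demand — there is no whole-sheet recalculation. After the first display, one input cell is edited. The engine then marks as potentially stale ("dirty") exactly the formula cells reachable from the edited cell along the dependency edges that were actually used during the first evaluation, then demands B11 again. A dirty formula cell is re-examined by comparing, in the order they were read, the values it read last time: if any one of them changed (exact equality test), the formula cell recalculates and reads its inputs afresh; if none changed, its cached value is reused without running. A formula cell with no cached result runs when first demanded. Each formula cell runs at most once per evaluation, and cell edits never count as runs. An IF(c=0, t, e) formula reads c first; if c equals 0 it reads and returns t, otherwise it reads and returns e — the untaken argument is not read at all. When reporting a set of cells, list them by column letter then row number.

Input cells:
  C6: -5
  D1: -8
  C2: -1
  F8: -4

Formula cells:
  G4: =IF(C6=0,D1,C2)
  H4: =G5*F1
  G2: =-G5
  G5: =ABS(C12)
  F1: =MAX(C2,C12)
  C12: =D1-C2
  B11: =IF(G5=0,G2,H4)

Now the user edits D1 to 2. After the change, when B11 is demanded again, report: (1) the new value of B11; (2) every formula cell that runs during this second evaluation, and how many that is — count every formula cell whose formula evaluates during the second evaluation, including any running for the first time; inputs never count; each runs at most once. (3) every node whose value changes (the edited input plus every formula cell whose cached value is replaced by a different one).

First evaluation (everything demanded from the output):
  C12 = -8 - -1 = -7
  F1 = MAX(-1, -7) = -1
  G5 = ABS(-7) = 7
  H4 = 7 * -1 = -7
  B11 = IF(G5=0: G5=7 -> else branch H4) = -7

Propagation after the edit:
  C12: runs — D1 -8->2; result 3.
  F1: runs — C12 -7->3; result 3.
  G5: runs — C12 -7->3; result 3.
  H4: runs — G5 7->3; F1 -1->3; result 9.
  B11: runs — G5 7->3; H4 -7->9; result 9.

New value of B11: 9.
Formula cells that run: B11, C12, F1, G5, H4 — 5 in total.
Values that change: B11, C12, D1, F1, G5, H4.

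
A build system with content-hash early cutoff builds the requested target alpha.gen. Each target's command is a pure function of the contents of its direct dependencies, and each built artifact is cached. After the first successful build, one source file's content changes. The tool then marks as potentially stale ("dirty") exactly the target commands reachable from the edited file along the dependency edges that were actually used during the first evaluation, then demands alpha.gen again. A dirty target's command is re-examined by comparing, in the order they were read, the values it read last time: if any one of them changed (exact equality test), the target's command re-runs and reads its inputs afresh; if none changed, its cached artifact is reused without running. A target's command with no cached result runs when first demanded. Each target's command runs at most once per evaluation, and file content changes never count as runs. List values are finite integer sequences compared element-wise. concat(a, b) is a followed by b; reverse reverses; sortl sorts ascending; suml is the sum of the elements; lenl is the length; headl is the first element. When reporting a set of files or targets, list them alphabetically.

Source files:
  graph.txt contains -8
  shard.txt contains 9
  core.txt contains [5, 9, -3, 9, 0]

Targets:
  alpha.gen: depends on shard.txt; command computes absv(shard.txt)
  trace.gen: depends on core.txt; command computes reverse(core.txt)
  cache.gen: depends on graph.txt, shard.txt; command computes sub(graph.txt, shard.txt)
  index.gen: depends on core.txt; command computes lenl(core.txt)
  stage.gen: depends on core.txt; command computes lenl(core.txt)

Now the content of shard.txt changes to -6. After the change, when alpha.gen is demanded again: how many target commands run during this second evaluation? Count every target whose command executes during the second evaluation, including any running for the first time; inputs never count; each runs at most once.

First evaluation (everything demanded from the output):
  alpha.gen = absv(9) = 9

Propagation after the edit:
  alpha.gen: runs — shard.txt 9->-6; result 6.

Target commands that run: alpha.gen — 1 in total.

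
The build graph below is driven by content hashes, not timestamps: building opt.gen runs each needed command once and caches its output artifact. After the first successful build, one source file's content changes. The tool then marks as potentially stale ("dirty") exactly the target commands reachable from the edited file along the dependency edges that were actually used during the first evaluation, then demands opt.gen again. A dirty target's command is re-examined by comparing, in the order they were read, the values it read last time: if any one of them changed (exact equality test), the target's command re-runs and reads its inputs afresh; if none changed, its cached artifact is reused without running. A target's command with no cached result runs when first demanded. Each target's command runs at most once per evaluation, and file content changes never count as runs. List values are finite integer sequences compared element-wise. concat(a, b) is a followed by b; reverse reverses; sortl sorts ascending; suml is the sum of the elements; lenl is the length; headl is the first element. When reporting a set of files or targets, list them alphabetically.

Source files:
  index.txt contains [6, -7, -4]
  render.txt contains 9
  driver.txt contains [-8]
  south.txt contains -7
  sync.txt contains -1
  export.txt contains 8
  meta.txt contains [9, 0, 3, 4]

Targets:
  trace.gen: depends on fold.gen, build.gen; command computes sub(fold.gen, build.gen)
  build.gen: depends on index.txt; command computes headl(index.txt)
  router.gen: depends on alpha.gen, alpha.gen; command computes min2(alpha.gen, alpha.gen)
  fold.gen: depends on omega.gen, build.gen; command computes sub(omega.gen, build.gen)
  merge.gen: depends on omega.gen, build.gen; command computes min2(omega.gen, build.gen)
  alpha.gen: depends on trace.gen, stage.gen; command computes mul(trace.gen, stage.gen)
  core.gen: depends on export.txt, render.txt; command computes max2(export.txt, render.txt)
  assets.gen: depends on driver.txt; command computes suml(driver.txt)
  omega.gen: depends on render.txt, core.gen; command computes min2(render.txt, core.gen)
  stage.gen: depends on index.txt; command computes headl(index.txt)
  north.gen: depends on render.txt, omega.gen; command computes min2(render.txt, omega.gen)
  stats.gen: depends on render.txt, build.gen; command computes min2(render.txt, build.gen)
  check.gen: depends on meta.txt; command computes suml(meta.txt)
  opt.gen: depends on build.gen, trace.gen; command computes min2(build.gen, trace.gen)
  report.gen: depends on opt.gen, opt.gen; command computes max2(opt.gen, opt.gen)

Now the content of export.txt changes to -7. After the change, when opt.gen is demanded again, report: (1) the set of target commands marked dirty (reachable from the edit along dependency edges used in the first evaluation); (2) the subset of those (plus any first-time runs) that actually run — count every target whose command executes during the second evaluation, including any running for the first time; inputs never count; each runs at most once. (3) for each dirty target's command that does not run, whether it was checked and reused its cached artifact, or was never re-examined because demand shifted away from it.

Dirty set: core.gen, fold.gen, omega.gen, opt.gen, trace.gen.
Run set: core.gen (1 run).
Re-examined without running (cache reused): fold.gen, omega.gen, opt.gen, trace.gen.
The important point: core.gen recomputes to an identical value, and the output ends up unchanged.

Initial pass — values computed on the first demand:
  build.gen = headl([6, -7, -4]) = 6
  core.gen = max2(8, 9) = 9
  omega.gen = min2(9, 9) = 9
  fold.gen = sub(9, 6) = 3
  trace.gen = sub(3, 6) = -3
  opt.gen = min2(6, -3) = -3

Second demand — change propagation:
  core.gen: re-runs because export.txt 8->-7; new result 9 (unchanged).
  omega.gen: re-examined; everything it read last time is the same (render.txt unchanged, core.gen unchanged) — cache 9 kept, no run.
  fold.gen: re-examined; everything it read last time is the same (omega.gen unchanged, build.gen unchanged) — cache 3 kept, no run.
  trace.gen: re-examined; everything it read last time is the same (fold.gen unchanged, build.gen unchanged) — cache -3 kept, no run.
  opt.gen: re-examined; everything it read last time is the same (build.gen unchanged, trace.gen unchanged) — cache -3 kept, no run.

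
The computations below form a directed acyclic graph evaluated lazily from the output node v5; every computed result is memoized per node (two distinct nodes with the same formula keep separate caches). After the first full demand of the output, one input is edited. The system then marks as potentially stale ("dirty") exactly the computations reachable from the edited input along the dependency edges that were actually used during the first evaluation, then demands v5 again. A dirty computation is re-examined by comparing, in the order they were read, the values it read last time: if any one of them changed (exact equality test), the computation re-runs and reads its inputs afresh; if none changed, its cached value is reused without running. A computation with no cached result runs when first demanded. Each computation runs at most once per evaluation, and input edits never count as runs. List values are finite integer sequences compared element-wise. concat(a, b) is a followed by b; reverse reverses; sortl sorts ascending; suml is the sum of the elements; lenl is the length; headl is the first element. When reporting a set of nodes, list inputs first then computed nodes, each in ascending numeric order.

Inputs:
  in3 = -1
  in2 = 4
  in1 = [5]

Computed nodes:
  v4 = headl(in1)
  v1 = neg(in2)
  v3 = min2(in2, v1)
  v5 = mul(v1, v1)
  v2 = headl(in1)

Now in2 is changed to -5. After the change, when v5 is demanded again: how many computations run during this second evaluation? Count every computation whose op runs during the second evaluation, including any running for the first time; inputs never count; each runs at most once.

First demand of the output computes:
  v1 = neg(4) = -4
  v5 = mul(-4, -4) = 16

After the edit, cleaning proceeds:
  v1: a read changed (in2 4->-5) — executes, giving 5.
  v5: a read changed (v1 -4->5; v1 -4->5) — executes, giving 25.

2 computations run: v1, v5.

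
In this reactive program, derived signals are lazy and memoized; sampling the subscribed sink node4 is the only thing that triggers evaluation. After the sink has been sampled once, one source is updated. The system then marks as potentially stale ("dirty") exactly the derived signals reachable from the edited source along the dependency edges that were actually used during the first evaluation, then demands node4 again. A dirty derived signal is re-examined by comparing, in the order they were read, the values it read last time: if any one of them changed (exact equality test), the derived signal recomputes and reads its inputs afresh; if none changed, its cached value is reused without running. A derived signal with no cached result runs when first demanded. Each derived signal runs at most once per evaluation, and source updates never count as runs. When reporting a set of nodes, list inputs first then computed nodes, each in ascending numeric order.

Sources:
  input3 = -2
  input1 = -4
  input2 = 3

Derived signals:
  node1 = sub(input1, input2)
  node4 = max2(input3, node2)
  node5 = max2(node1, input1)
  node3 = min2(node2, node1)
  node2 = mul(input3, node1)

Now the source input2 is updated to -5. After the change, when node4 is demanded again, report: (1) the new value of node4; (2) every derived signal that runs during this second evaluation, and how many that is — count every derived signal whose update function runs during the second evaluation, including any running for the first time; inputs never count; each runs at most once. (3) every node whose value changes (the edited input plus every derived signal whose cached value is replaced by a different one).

Demanding node4 again yields -2.
3 derived signals run: node1, node2, node4.
The nodes whose values change: input2, node1, node2, node4.

First demand of the output computes:
  node1 = sub(-4, 3) = -7
  node2 = mul(-2, -7) = 14
  node4 = max2(-2, 14) = 14

After the edit, cleaning proceeds:
  node1: a read changed (input2 3->-5) — executes, giving 1.
  node2: a read changed (node1 -7->1) — executes, giving -2.
  node4: a read changed (node2 14->-2) — executes, giving -2.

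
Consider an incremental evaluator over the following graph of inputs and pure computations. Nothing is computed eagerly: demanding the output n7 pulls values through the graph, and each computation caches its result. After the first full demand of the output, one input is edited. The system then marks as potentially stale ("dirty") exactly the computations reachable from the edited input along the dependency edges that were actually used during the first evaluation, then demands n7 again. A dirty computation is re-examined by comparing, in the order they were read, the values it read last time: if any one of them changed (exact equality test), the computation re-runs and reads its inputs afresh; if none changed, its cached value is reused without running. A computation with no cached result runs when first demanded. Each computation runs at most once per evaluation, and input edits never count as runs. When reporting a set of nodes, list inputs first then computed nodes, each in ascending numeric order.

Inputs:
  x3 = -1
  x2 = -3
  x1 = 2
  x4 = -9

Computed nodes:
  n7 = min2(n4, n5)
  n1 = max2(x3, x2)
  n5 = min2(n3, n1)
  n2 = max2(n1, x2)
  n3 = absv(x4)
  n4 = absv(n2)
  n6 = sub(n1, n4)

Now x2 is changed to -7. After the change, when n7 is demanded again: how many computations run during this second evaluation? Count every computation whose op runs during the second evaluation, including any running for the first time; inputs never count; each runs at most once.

Run set: n1, n2 (2 run).
The important point: at n4 every value read last time is unchanged, so the dirty flag clears without a run.

Initial pass — values computed on the first demand:
  n1 = max2(-1, -3) = -1
  n2 = max2(-1, -3) = -1
  n3 = absv(-9) = 9
  n4 = absv(-1) = 1
  n5 = min2(9, -1) = -1
  n7 = min2(1, -1) = -1

Second demand — change propagation:
  n1: re-runs because x2 -3->-7; new result -1 (unchanged).
  n2: re-runs because x2 -3->-7; new result -1 (unchanged).
  n4: re-examined; everything it read last time is the same (n2 unchanged) — cache 1 kept, no run.
  n5: re-examined; everything it read last time is the same (n3 unchanged, n1 unchanged) — cache -1 kept, no run.
  n7: re-examined; everything it read last time is the same (n4 unchanged, n5 unchanged) — cache -1 kept, no run.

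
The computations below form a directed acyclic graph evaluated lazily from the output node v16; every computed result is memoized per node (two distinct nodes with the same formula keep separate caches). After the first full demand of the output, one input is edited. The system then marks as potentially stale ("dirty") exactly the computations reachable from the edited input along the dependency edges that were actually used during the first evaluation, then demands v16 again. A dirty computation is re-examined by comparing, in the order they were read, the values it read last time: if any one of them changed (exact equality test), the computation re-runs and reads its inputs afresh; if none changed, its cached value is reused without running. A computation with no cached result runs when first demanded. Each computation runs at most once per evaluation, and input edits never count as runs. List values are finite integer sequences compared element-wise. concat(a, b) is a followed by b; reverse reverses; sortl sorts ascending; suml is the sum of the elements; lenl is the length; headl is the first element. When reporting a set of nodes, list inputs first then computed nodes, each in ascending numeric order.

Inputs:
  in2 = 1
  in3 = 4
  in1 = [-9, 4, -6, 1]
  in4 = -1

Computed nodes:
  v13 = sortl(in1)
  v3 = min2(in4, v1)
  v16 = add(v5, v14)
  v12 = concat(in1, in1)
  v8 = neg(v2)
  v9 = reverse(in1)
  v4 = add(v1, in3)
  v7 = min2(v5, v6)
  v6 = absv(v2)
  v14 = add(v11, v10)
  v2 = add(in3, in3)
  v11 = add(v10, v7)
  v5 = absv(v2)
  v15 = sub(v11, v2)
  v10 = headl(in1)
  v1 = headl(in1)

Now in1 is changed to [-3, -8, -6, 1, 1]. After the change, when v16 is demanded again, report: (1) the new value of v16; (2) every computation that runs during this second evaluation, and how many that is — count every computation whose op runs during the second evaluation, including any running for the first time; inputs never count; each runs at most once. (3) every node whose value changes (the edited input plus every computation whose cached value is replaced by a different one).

First demand of the output computes:
  v2 = add(4, 4) = 8
  v5 = absv(8) = 8
  v6 = absv(8) = 8
  v7 = min2(8, 8) = 8
  v10 = headl([-9, 4, -6, 1]) = -9
  v11 = add(-9, 8) = -1
  v14 = add(-1, -9) = -10
  v16 = add(8, -10) = -2

After the edit, cleaning proceeds:
  v10: a read changed (in1 [-9, 4, -6, 1]->[-3, -8, -6, 1, 1]) — executes, giving -3.
  v11: a read changed (v10 -9->-3) — executes, giving 5.
  v14: a read changed (v11 -1->5; v10 -9->-3) — executes, giving 2.
  v16: a read changed (v14 -10->2) — executes, giving 10.

Demanding v16 again yields 10.
4 computations run: v10, v11, v14, v16.
The nodes whose values change: in1, v10, v11, v14, v16.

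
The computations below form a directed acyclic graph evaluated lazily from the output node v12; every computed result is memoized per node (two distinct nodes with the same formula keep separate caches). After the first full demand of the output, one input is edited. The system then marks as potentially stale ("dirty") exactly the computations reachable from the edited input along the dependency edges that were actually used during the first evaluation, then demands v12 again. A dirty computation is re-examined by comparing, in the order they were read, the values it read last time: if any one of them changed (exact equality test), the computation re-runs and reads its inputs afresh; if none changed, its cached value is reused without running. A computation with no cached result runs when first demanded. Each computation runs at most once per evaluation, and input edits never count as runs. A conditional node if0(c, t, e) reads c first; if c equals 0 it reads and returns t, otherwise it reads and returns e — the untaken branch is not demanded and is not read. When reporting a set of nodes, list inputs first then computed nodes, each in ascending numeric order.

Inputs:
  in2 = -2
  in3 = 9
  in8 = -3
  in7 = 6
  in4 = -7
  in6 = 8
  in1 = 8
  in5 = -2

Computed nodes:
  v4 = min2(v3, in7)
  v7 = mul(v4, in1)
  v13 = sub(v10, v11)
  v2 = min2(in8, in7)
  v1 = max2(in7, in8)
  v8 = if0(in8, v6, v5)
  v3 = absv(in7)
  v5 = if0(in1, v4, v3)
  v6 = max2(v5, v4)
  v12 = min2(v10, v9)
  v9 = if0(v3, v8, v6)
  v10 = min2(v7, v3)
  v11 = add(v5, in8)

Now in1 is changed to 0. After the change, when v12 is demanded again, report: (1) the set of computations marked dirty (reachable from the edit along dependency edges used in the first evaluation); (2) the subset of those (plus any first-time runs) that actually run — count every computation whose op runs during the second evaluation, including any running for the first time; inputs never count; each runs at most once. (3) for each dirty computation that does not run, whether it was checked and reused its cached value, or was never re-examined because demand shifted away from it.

The edit dirties: v5, v6, v7, v9, v10, v12.
4 computations run: v5, v7, v10, v12.
Cache hits after checking: v6, v9.
Note where the cutoff bites: v6 is checked, finds nothing changed, and keeps its cache.

First demand of the output computes:
  v3 = absv(6) = 6
  v4 = min2(6, 6) = 6
  v5 = if0(in1=8 -> else branch v3) = 6
  v6 = max2(6, 6) = 6
  v7 = mul(6, 8) = 48
  v9 = if0(v3=6 -> else branch v6) = 6
  v10 = min2(48, 6) = 6
  v12 = min2(6, 6) = 6

After the edit, cleaning proceeds:
  v5: a read changed (in1 8->0) — executes, giving 6 — identical to its old value.
  v6: dirty, but its reads are unchanged (v5 unchanged, v4 unchanged); cached 6 stands.
  v7: a read changed (in1 8->0) — executes, giving 0.
  v9: dirty, but its reads are unchanged (v3 unchanged, v6 unchanged); cached 6 stands.
  v10: a read changed (v7 48->0) — executes, giving 0.
  v12: a read changed (v10 6->0) — executes, giving 0.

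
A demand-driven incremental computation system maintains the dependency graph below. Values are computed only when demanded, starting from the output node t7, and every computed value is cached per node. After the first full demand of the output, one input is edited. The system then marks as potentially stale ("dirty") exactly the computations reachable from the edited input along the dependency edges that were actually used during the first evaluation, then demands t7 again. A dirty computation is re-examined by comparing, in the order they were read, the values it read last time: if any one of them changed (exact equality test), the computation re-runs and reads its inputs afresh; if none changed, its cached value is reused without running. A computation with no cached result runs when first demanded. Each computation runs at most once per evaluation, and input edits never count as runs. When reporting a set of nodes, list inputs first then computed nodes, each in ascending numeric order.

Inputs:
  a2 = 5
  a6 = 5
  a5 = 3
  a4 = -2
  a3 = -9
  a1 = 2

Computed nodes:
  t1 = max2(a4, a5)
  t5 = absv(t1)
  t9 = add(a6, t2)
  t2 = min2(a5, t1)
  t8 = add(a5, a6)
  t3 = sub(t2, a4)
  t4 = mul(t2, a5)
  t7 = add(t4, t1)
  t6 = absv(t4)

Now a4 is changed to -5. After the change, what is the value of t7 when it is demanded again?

New value of t7: 12.
Key observation: the change is absorbed at t1 — it re-runs but produces the same value, and the output's value is unchanged.

First evaluation (everything demanded from the output):
  t1 = max2(-2, 3) = 3
  t2 = min2(3, 3) = 3
  t4 = mul(3, 3) = 9
  t7 = add(9, 3) = 12

Propagation after the edit:
  t1: runs — a4 -2->-5; result 3 (same value as before).
  t2: checked — values it read are unchanged (a5 unchanged, t1 unchanged); reused cached 3 without running.
  t4: checked — values it read are unchanged (t2 unchanged, a5 unchanged); reused cached 9 without running.
  t7: checked — values it read are unchanged (t4 unchanged, t1 unchanged); reused cached 12 without running.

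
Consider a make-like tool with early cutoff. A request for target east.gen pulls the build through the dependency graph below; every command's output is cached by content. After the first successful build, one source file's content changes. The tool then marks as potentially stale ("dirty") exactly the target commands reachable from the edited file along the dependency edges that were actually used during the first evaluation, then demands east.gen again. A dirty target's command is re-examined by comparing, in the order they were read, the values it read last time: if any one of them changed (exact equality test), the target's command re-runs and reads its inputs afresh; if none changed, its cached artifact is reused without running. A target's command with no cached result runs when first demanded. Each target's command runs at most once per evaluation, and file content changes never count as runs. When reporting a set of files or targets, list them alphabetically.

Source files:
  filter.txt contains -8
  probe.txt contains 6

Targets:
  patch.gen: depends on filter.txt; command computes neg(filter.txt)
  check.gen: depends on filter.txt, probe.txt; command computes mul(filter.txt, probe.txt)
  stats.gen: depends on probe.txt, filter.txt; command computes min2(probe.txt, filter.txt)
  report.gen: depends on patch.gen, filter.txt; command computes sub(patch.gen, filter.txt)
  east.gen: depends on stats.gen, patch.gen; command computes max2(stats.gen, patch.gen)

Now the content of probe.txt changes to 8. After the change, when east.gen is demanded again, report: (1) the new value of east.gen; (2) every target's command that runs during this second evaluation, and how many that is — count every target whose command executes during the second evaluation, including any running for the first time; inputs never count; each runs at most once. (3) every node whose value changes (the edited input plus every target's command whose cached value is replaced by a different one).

First demand of the output computes:
  patch.gen = neg(-8) = 8
  stats.gen = min2(6, -8) = -8
  east.gen = max2(-8, 8) = 8

After the edit, cleaning proceeds:
  stats.gen: a read changed (probe.txt 6->8) — executes, giving -8 — identical to its old value.
  east.gen: dirty, but its reads are unchanged (stats.gen unchanged, patch.gen unchanged); cached 8 stands.

Note the absorption at stats.gen: it re-runs yet its value is the same, leaving the output's value untouched.

Demanding east.gen again yields 8.
1 target commands run: stats.gen.
The nodes whose values change: probe.txt.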